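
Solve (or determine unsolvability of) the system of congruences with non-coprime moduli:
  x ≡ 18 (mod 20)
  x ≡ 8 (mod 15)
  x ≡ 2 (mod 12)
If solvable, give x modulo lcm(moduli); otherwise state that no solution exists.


Moduli 20, 15, 12 are not pairwise coprime, so CRT works modulo lcm(m_i) when all pairwise compatibility conditions hold.
Pairwise compatibility: gcd(m_i, m_j) must divide a_i - a_j for every pair.
Merge one congruence at a time:
  Start: x ≡ 18 (mod 20).
  Combine with x ≡ 8 (mod 15): gcd(20, 15) = 5; 8 - 18 = -10, which IS divisible by 5, so compatible.
    Write x = 18 + 20·t and substitute into x ≡ 8 (mod 15): 20·t ≡ 8 − 18 = -10 (mod 15).
    Divide the congruence (and modulus) by g = 5: 4·t ≡ -2 (mod 3).
    Reduce coefficients mod 3: 1·t ≡ 1 (mod 3).
    So t ≡ 1 (mod 3).
    Then x = 18 + 20·1 = 38, valid modulo lcm(20, 15) = 60: x ≡ 38 (mod 60).
  Combine with x ≡ 2 (mod 12): gcd(60, 12) = 12; 2 - 38 = -36, which IS divisible by 12, so compatible.
    Write x = 38 + 60·t and substitute into x ≡ 2 (mod 12): 60·t ≡ 2 − 38 = -36 (mod 12).
    Divide the congruence (and modulus) by g = 12: 5·t ≡ -3 (mod 1).
    Modulo 1 every t works; take t = 0.
    Then x = 38 + 60·0 = 38, valid modulo lcm(60, 12) = 60: x ≡ 38 (mod 60).
Verify: 38 mod 20 = 18, 38 mod 15 = 8, 38 mod 12 = 2.

x ≡ 38 (mod 60).


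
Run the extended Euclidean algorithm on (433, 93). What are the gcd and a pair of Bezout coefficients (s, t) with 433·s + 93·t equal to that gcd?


Euclidean algorithm on (433, 93) — divide until remainder is 0:
  433 = 4 · 93 + 61
  93 = 1 · 61 + 32
  61 = 1 · 32 + 29
  32 = 1 · 29 + 3
  29 = 9 · 3 + 2
  3 = 1 · 2 + 1
  2 = 2 · 1 + 0
gcd(433, 93) = 1.
Track Bezout coefficients alongside the remainders: start with r₀ = 433 = a·1 + b·0 (s = 1, t = 0) and r₁ = 93 = a·0 + b·1 (s = 0, t = 1); each new remainder r_{k+1} = r_{k-1} − q_k·r_k inherits s_{k+1} = s_{k-1} − q_k·s_k, t_{k+1} = t_{k-1} − q_k·t_k, so r_k = a·s_k + b·t_k at every step:
  q = 4: r = 61, s = 1 − 4·0 = 1, t = 0 − 4·1 = -4  (check: 433·1 + 93·(-4) = 61)
  q = 1: r = 32, s = 0 − 1·1 = -1, t = 1 − 1·(-4) = 5  (check: 433·(-1) + 93·5 = 32)
  q = 1: r = 29, s = 1 − 1·(-1) = 2, t = -4 − 1·5 = -9  (check: 433·2 + 93·(-9) = 29)
  q = 1: r = 3, s = -1 − 1·2 = -3, t = 5 − 1·(-9) = 14  (check: 433·(-3) + 93·14 = 3)
  q = 9: r = 2, s = 2 − 9·(-3) = 29, t = -9 − 9·14 = -135  (check: 433·29 + 93·(-135) = 2)
  q = 1: r = 1, s = -3 − 1·29 = -32, t = 14 − 1·(-135) = 149  (check: 433·(-32) + 93·149 = 1)
The row with r = 1 (the gcd) gives the Bezout coefficients s = -32, t = 149.
Result: 433 · (-32) + 93 · (149) = 1.

gcd(433, 93) = 1; s = -32, t = 149 (check: 433·(-32) + 93·149 = 1).


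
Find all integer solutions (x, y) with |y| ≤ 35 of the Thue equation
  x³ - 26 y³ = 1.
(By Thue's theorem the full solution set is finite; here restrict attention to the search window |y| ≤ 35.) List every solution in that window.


The equation is x³ - 26y³ = 1. For fixed y, x³ = 26·y³ + 1, so a solution requires the RHS to be a perfect cube.
Strategy: iterate y from -35 to 35, compute RHS = 26·y³ + 1, and check whether it is a (positive or negative) perfect cube.
Check small values of y:
  y = 0: RHS = 1 = (1)³ ⇒ x = 1 works.
  y = 1: RHS = 27 = (3)³ ⇒ x = 3 works.
  y = -1: RHS = -25 is not a perfect cube.
  y = 2: RHS = 209 is not a perfect cube.
  y = -2: RHS = -207 is not a perfect cube.
  y = 3: RHS = 703 is not a perfect cube.
  y = -3: RHS = -701 is not a perfect cube.
Continuing the search up to |y| = 35 finds no further solutions beyond those listed.
Collected solutions: (1, 0), (3, 1).

Solutions (with |y| ≤ 35): (1, 0), (3, 1).


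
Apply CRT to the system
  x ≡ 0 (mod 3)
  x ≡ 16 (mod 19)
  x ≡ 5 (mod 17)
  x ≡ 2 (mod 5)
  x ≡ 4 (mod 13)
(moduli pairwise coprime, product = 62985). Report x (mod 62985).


Product of moduli M = 3 · 19 · 17 · 5 · 13 = 62985.
Merge one congruence at a time:
  Start: x ≡ 0 (mod 3).
  Combine with x ≡ 16 (mod 19); new modulus lcm = 57.
    Write x = 0 + 3·t and substitute into x ≡ 16 (mod 19): 3·t ≡ 16 − 0 = 16 (mod 19).
    The inverse of 3 mod 19 is 13 (since 3·13 = 39 = 2·19 + 1), so t ≡ 13·16 = 208 ≡ 18 (mod 19).
    Then x = 0 + 3·18 = 54, valid modulo lcm(3, 19) = 57: x ≡ 54 (mod 57).
  Combine with x ≡ 5 (mod 17); new modulus lcm = 969.
    Write x = 54 + 57·t and substitute into x ≡ 5 (mod 17): 57·t ≡ 5 − 54 = -49 (mod 17).
    Reduce coefficients mod 17: 6·t ≡ 2 (mod 17).
    The inverse of 6 mod 17 is 3 (since 6·3 = 18 = 1·17 + 1), so t ≡ 3·2 = 6 ≡ 6 (mod 17).
    Then x = 54 + 57·6 = 396, valid modulo lcm(57, 17) = 969: x ≡ 396 (mod 969).
  Combine with x ≡ 2 (mod 5); new modulus lcm = 4845.
    Write x = 396 + 969·t and substitute into x ≡ 2 (mod 5): 969·t ≡ 2 − 396 = -394 (mod 5).
    Reduce coefficients mod 5: 4·t ≡ 1 (mod 5).
    The inverse of 4 mod 5 is 4 (since 4·4 = 16 = 3·5 + 1), so t ≡ 4·1 = 4 ≡ 4 (mod 5).
    Then x = 396 + 969·4 = 4272, valid modulo lcm(969, 5) = 4845: x ≡ 4272 (mod 4845).
  Combine with x ≡ 4 (mod 13); new modulus lcm = 62985.
    Write x = 4272 + 4845·t and substitute into x ≡ 4 (mod 13): 4845·t ≡ 4 − 4272 = -4268 (mod 13).
    Reduce coefficients mod 13: 9·t ≡ 9 (mod 13).
    The inverse of 9 mod 13 is 3 (since 9·3 = 27 = 2·13 + 1), so t ≡ 3·9 = 27 ≡ 1 (mod 13).
    Then x = 4272 + 4845·1 = 9117, valid modulo lcm(4845, 13) = 62985: x ≡ 9117 (mod 62985).
Verify against each original: 9117 mod 3 = 0, 9117 mod 19 = 16, 9117 mod 17 = 5, 9117 mod 5 = 2, 9117 mod 13 = 4.

x ≡ 9117 (mod 62985).


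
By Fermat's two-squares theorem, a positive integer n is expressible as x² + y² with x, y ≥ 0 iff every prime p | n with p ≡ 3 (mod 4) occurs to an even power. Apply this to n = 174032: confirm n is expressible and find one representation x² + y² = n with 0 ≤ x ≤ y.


Step 1: Factor n = 174032 = 2^4 · 73 · 149.
Step 2: Check the mod-4 condition on each prime factor: 2 = 2 (special); 73 ≡ 1 (mod 4), exponent 1; 149 ≡ 1 (mod 4), exponent 1.
All primes ≡ 3 (mod 4) appear to even exponent (or don't appear), so by the two-squares theorem n IS expressible as a sum of two squares.
Step 3: Build a representation. Group n = k² · m with k = 4 and m = 73 · 149 = 10877 (a product of primes ≡ 1 (mod 4)); a representation of m scales to one of n via (k·x)² + (k·y)² = k²(x² + y²). Each prime p ≡ 1 (mod 4) is itself a sum of two squares; find a² by testing p − a² for a perfect square:
  73: 73 − 1² = 72, 73 − 2² = 69, 73 − 3² = 64 = 8² ⇒ 73 = 3² + 8².
  149: 149 − 1² = 148, 149 − 2² = 145, 149 − 3² = 140, 149 − 4² = 133, 149 − 5² = 124, 149 − 6² = 113, 149 − 7² = 100 = 10² ⇒ 149 = 7² + 10².
  Combine using the Brahmagupta–Fibonacci identity (a² + b²)(c² + d²) = (ac − bd)² + (ad + bc)² = (ac + bd)² + (ad − bc)²:
  73 · 149 = 10877: from (3² + 8²)(7² + 10²), take (3·7 − 8·10, 3·10 + 8·7) = (21 − 80, 30 + 56) = (-59, 86); dropping signs (only squares matter) gives (59, 86); check 59² + 86² = 3481 + 7396 = 10877 ✓.
  Scale by k = 4: (4·59, 4·86) = (236, 344).
Step 4: Order so x ≤ y and verify: 236² + 344² = 55696 + 118336 = 174032 = n. ✓

n = 174032 = 236² + 344² (one valid representation with x ≤ y).


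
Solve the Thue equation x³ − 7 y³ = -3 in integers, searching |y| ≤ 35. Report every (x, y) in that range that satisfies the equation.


The equation is x³ - 7y³ = -3. For fixed y, x³ = 7·y³ − 3, so a solution requires the RHS to be a perfect cube.
Strategy: iterate y from -35 to 35, compute RHS = 7·y³ − 3, and check whether it is a (positive or negative) perfect cube.
Check small values of y:
  y = 0: RHS = -3 is not a perfect cube.
  y = 1: RHS = 4 is not a perfect cube.
  y = -1: RHS = -10 is not a perfect cube.
  y = 2: RHS = 53 is not a perfect cube.
  y = -2: RHS = -59 is not a perfect cube.
  y = 3: RHS = 186 is not a perfect cube.
  y = -3: RHS = -192 is not a perfect cube.
Continuing the search up to |y| = 35 finds no solutions either.
No (x, y) in the scanned range satisfies the equation.

No integer solutions with |y| ≤ 35.


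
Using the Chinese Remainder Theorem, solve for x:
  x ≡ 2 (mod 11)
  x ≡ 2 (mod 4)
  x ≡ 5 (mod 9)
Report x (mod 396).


Moduli 11, 4, 9 are pairwise coprime; by CRT there is a unique solution modulo M = 11 · 4 · 9 = 396.
Solve pairwise, accumulating the modulus:
  Start with x ≡ 2 (mod 11).
  Combine with x ≡ 2 (mod 4): since gcd(11, 4) = 1, we get a unique residue mod 44.
    Write x = 2 + 11·t and substitute into x ≡ 2 (mod 4): 11·t ≡ 2 − 2 = 0 (mod 4).
    Reduce coefficients mod 4: 3·t ≡ 0 (mod 4).
    The inverse of 3 mod 4 is 3 (since 3·3 = 9 = 2·4 + 1), so t ≡ 3·0 = 0 ≡ 0 (mod 4).
    Then x = 2 + 11·0 = 2, valid modulo lcm(11, 4) = 44: x ≡ 2 (mod 44).
  Combine with x ≡ 5 (mod 9): since gcd(44, 9) = 1, we get a unique residue mod 396.
    Write x = 2 + 44·t and substitute into x ≡ 5 (mod 9): 44·t ≡ 5 − 2 = 3 (mod 9).
    Reduce coefficients mod 9: 8·t ≡ 3 (mod 9).
    The inverse of 8 mod 9 is 8 (since 8·8 = 64 = 7·9 + 1), so t ≡ 8·3 = 24 ≡ 6 (mod 9).
    Then x = 2 + 44·6 = 266, valid modulo lcm(44, 9) = 396: x ≡ 266 (mod 396).
Verify: 266 mod 11 = 2 ✓, 266 mod 4 = 2 ✓, 266 mod 9 = 5 ✓.

x ≡ 266 (mod 396).


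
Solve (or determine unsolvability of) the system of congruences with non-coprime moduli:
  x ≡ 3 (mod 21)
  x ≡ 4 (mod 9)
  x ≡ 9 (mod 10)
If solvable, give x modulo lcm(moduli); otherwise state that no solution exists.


Moduli 21, 9, 10 are not pairwise coprime, so CRT works modulo lcm(m_i) when all pairwise compatibility conditions hold.
Pairwise compatibility: gcd(m_i, m_j) must divide a_i - a_j for every pair.
Merge one congruence at a time:
  Start: x ≡ 3 (mod 21).
  Combine with x ≡ 4 (mod 9): gcd(21, 9) = 3, and 4 - 3 = 1 is NOT divisible by 3.
    ⇒ system is inconsistent (no integer solution).

No solution (the system is inconsistent).


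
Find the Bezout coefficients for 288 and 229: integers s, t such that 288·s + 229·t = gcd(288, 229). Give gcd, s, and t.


Euclidean algorithm on (288, 229) — divide until remainder is 0:
  288 = 1 · 229 + 59
  229 = 3 · 59 + 52
  59 = 1 · 52 + 7
  52 = 7 · 7 + 3
  7 = 2 · 3 + 1
  3 = 3 · 1 + 0
gcd(288, 229) = 1.
Track Bezout coefficients alongside the remainders: start with r₀ = 288 = a·1 + b·0 (s = 1, t = 0) and r₁ = 229 = a·0 + b·1 (s = 0, t = 1); each new remainder r_{k+1} = r_{k-1} − q_k·r_k inherits s_{k+1} = s_{k-1} − q_k·s_k, t_{k+1} = t_{k-1} − q_k·t_k, so r_k = a·s_k + b·t_k at every step:
  q = 1: r = 59, s = 1 − 1·0 = 1, t = 0 − 1·1 = -1  (check: 288·1 + 229·(-1) = 59)
  q = 3: r = 52, s = 0 − 3·1 = -3, t = 1 − 3·(-1) = 4  (check: 288·(-3) + 229·4 = 52)
  q = 1: r = 7, s = 1 − 1·(-3) = 4, t = -1 − 1·4 = -5  (check: 288·4 + 229·(-5) = 7)
  q = 7: r = 3, s = -3 − 7·4 = -31, t = 4 − 7·(-5) = 39  (check: 288·(-31) + 229·39 = 3)
  q = 2: r = 1, s = 4 − 2·(-31) = 66, t = -5 − 2·39 = -83  (check: 288·66 + 229·(-83) = 1)
The row with r = 1 (the gcd) gives the Bezout coefficients s = 66, t = -83.
Result: 288 · (66) + 229 · (-83) = 1.

gcd(288, 229) = 1; s = 66, t = -83 (check: 288·66 + 229·(-83) = 1).


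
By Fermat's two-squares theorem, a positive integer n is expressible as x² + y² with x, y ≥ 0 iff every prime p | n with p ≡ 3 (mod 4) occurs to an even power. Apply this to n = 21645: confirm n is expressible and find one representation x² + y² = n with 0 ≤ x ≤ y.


Step 1: Factor n = 21645 = 3^2 · 5 · 13 · 37.
Step 2: Check the mod-4 condition on each prime factor: 3 ≡ 3 (mod 4), exponent 2 (must be even); 5 ≡ 1 (mod 4), exponent 1; 13 ≡ 1 (mod 4), exponent 1; 37 ≡ 1 (mod 4), exponent 1.
All primes ≡ 3 (mod 4) appear to even exponent (or don't appear), so by the two-squares theorem n IS expressible as a sum of two squares.
Step 3: Build a representation. Group n = k² · m with k = 3 and m = 5 · 13 · 37 = 2405 (a product of primes ≡ 1 (mod 4)); a representation of m scales to one of n via (k·x)² + (k·y)² = k²(x² + y²). Each prime p ≡ 1 (mod 4) is itself a sum of two squares; find a² by testing p − a² for a perfect square:
  5: 5 − 1² = 4 = 2² ⇒ 5 = 1² + 2².
  13: 13 − 1² = 12, 13 − 2² = 9 = 3² ⇒ 13 = 2² + 3².
  37: 37 − 1² = 36 = 6² ⇒ 37 = 1² + 6².
  Combine using the Brahmagupta–Fibonacci identity (a² + b²)(c² + d²) = (ac − bd)² + (ad + bc)² = (ac + bd)² + (ad − bc)²:
  5 · 13 = 65: from (1² + 2²)(2² + 3²), take (1·2 − 2·3, 1·3 + 2·2) = (2 − 6, 3 + 4) = (-4, 7); dropping signs (only squares matter) gives (4, 7); check 4² + 7² = 16 + 49 = 65 ✓.
  65 · 37 = 2405: from (4² + 7²)(1² + 6²), take (4·1 − 7·6, 4·6 + 7·1) = (4 − 42, 24 + 7) = (-38, 31); dropping signs (only squares matter) gives (38, 31); check 38² + 31² = 1444 + 961 = 2405 ✓.
  Scale by k = 3: (3·38, 3·31) = (114, 93).
Step 4: Order so x ≤ y and verify: 93² + 114² = 8649 + 12996 = 21645 = n. ✓

n = 21645 = 93² + 114² (one valid representation with x ≤ y).


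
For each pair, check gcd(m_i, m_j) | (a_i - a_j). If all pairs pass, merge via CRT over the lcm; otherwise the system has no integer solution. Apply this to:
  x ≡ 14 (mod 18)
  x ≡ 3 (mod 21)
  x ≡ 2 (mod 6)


Moduli 18, 21, 6 are not pairwise coprime, so CRT works modulo lcm(m_i) when all pairwise compatibility conditions hold.
Pairwise compatibility: gcd(m_i, m_j) must divide a_i - a_j for every pair.
Merge one congruence at a time:
  Start: x ≡ 14 (mod 18).
  Combine with x ≡ 3 (mod 21): gcd(18, 21) = 3, and 3 - 14 = -11 is NOT divisible by 3.
    ⇒ system is inconsistent (no integer solution).

No solution (the system is inconsistent).


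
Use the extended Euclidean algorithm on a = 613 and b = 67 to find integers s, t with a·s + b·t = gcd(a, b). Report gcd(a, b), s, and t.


Euclidean algorithm on (613, 67) — divide until remainder is 0:
  613 = 9 · 67 + 10
  67 = 6 · 10 + 7
  10 = 1 · 7 + 3
  7 = 2 · 3 + 1
  3 = 3 · 1 + 0
gcd(613, 67) = 1.
Track Bezout coefficients alongside the remainders: start with r₀ = 613 = a·1 + b·0 (s = 1, t = 0) and r₁ = 67 = a·0 + b·1 (s = 0, t = 1); each new remainder r_{k+1} = r_{k-1} − q_k·r_k inherits s_{k+1} = s_{k-1} − q_k·s_k, t_{k+1} = t_{k-1} − q_k·t_k, so r_k = a·s_k + b·t_k at every step:
  q = 9: r = 10, s = 1 − 9·0 = 1, t = 0 − 9·1 = -9  (check: 613·1 + 67·(-9) = 10)
  q = 6: r = 7, s = 0 − 6·1 = -6, t = 1 − 6·(-9) = 55  (check: 613·(-6) + 67·55 = 7)
  q = 1: r = 3, s = 1 − 1·(-6) = 7, t = -9 − 1·55 = -64  (check: 613·7 + 67·(-64) = 3)
  q = 2: r = 1, s = -6 − 2·7 = -20, t = 55 − 2·(-64) = 183  (check: 613·(-20) + 67·183 = 1)
The row with r = 1 (the gcd) gives the Bezout coefficients s = -20, t = 183.
Result: 613 · (-20) + 67 · (183) = 1.

gcd(613, 67) = 1; s = -20, t = 183 (check: 613·(-20) + 67·183 = 1).


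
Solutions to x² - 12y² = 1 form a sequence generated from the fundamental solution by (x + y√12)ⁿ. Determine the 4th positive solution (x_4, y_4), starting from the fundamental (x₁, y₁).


Step 1: Find the fundamental solution (x₁, y₁) of x² - 12y² = 1.
  Expand √12 as a continued fraction. a₀ = ⌊√12⌋ = 3; iterate m_{k+1} = d_k·a_k − m_k, d_{k+1} = (12 − m_{k+1}²)/d_k, a_{k+1} = ⌊(a₀ + m_{k+1})/d_{k+1}⌋ (starting m₀ = 0, d₀ = 1), with convergents p_k = a_k·p_{k-1} + p_{k-2}, q_k = a_k·q_{k-1} + q_{k-2} (p₋₁ = 1, q₋₁ = 0):
  k = 0: a₀ = 3; p₀/q₀ = 3/1; p₀² − 12·q₀² = 9 − 12 = -3.
  k = 1: m = 3, d = 3, a = ⌊(3 + 3)/3⌋ = 2; p/q = (2·3 + 1)/(2·1 + 0) = 7/2; p² − 12·q² = 49 − 48 = 1.
  The first convergent with p² − 12·q² = 1 gives the fundamental solution (x₁, y₁) = (7, 2).
Step 2: Apply the recurrence (x_{n+1}, y_{n+1}) = (x₁x_n + 12y₁y_n, x₁y_n + y₁x_n) repeatedly.
  From (x_1, y_1) = (7, 2): x_2 = 7·7 + 12·2·2 = 97; y_2 = 7·2 + 2·7 = 28.
  From (x_2, y_2) = (97, 28): x_3 = 7·97 + 12·2·28 = 1351; y_3 = 7·28 + 2·97 = 390.
  From (x_3, y_3) = (1351, 390): x_4 = 7·1351 + 12·2·390 = 18817; y_4 = 7·390 + 2·1351 = 5432.
Step 3: Verify x_4² - 12·y_4² = 354079489 - 354079488 = 1 (should be 1). ✓

(x_1, y_1) = (7, 2); (x_4, y_4) = (18817, 5432).


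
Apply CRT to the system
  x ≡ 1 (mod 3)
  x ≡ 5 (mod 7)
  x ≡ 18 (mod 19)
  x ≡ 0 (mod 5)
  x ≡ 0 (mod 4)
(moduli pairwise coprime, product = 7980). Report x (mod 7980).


Product of moduli M = 3 · 7 · 19 · 5 · 4 = 7980.
Merge one congruence at a time:
  Start: x ≡ 1 (mod 3).
  Combine with x ≡ 5 (mod 7); new modulus lcm = 21.
    Write x = 1 + 3·t and substitute into x ≡ 5 (mod 7): 3·t ≡ 5 − 1 = 4 (mod 7).
    The inverse of 3 mod 7 is 5 (since 3·5 = 15 = 2·7 + 1), so t ≡ 5·4 = 20 ≡ 6 (mod 7).
    Then x = 1 + 3·6 = 19, valid modulo lcm(3, 7) = 21: x ≡ 19 (mod 21).
  Combine with x ≡ 18 (mod 19); new modulus lcm = 399.
    Write x = 19 + 21·t and substitute into x ≡ 18 (mod 19): 21·t ≡ 18 − 19 = -1 (mod 19).
    Reduce coefficients mod 19: 2·t ≡ 18 (mod 19).
    The inverse of 2 mod 19 is 10 (since 2·10 = 20 = 1·19 + 1), so t ≡ 10·18 = 180 ≡ 9 (mod 19).
    Then x = 19 + 21·9 = 208, valid modulo lcm(21, 19) = 399: x ≡ 208 (mod 399).
  Combine with x ≡ 0 (mod 5); new modulus lcm = 1995.
    Write x = 208 + 399·t and substitute into x ≡ 0 (mod 5): 399·t ≡ 0 − 208 = -208 (mod 5).
    Reduce coefficients mod 5: 4·t ≡ 2 (mod 5).
    The inverse of 4 mod 5 is 4 (since 4·4 = 16 = 3·5 + 1), so t ≡ 4·2 = 8 ≡ 3 (mod 5).
    Then x = 208 + 399·3 = 1405, valid modulo lcm(399, 5) = 1995: x ≡ 1405 (mod 1995).
  Combine with x ≡ 0 (mod 4); new modulus lcm = 7980.
    Write x = 1405 + 1995·t and substitute into x ≡ 0 (mod 4): 1995·t ≡ 0 − 1405 = -1405 (mod 4).
    Reduce coefficients mod 4: 3·t ≡ 3 (mod 4).
    The inverse of 3 mod 4 is 3 (since 3·3 = 9 = 2·4 + 1), so t ≡ 3·3 = 9 ≡ 1 (mod 4).
    Then x = 1405 + 1995·1 = 3400, valid modulo lcm(1995, 4) = 7980: x ≡ 3400 (mod 7980).
Verify against each original: 3400 mod 3 = 1, 3400 mod 7 = 5, 3400 mod 19 = 18, 3400 mod 5 = 0, 3400 mod 4 = 0.

x ≡ 3400 (mod 7980).


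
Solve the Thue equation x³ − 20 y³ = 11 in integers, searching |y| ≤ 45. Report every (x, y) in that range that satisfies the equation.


The equation is x³ - 20y³ = 11. For fixed y, x³ = 20·y³ + 11, so a solution requires the RHS to be a perfect cube.
Strategy: iterate y from -45 to 45, compute RHS = 20·y³ + 11, and check whether it is a (positive or negative) perfect cube.
Check small values of y:
  y = 0: RHS = 11 is not a perfect cube.
  y = 1: RHS = 31 is not a perfect cube.
  y = -1: RHS = -9 is not a perfect cube.
  y = 2: RHS = 171 is not a perfect cube.
  y = -2: RHS = -149 is not a perfect cube.
  y = 3: RHS = 551 is not a perfect cube.
  y = -3: RHS = -529 is not a perfect cube.
Continuing the search up to |y| = 45 finds no solutions either.
No (x, y) in the scanned range satisfies the equation.

No integer solutions with |y| ≤ 45.


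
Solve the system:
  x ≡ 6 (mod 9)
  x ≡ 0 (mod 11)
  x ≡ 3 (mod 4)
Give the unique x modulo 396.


Moduli 9, 11, 4 are pairwise coprime; by CRT there is a unique solution modulo M = 9 · 11 · 4 = 396.
Solve pairwise, accumulating the modulus:
  Start with x ≡ 6 (mod 9).
  Combine with x ≡ 0 (mod 11): since gcd(9, 11) = 1, we get a unique residue mod 99.
    Write x = 6 + 9·t and substitute into x ≡ 0 (mod 11): 9·t ≡ 0 − 6 = -6 (mod 11).
    Reduce coefficients mod 11: 9·t ≡ 5 (mod 11).
    The inverse of 9 mod 11 is 5 (since 9·5 = 45 = 4·11 + 1), so t ≡ 5·5 = 25 ≡ 3 (mod 11).
    Then x = 6 + 9·3 = 33, valid modulo lcm(9, 11) = 99: x ≡ 33 (mod 99).
  Combine with x ≡ 3 (mod 4): since gcd(99, 4) = 1, we get a unique residue mod 396.
    Write x = 33 + 99·t and substitute into x ≡ 3 (mod 4): 99·t ≡ 3 − 33 = -30 (mod 4).
    Reduce coefficients mod 4: 3·t ≡ 2 (mod 4).
    The inverse of 3 mod 4 is 3 (since 3·3 = 9 = 2·4 + 1), so t ≡ 3·2 = 6 ≡ 2 (mod 4).
    Then x = 33 + 99·2 = 231, valid modulo lcm(99, 4) = 396: x ≡ 231 (mod 396).
Verify: 231 mod 9 = 6 ✓, 231 mod 11 = 0 ✓, 231 mod 4 = 3 ✓.

x ≡ 231 (mod 396).


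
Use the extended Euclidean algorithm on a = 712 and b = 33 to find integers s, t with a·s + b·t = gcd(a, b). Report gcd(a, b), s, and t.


Euclidean algorithm on (712, 33) — divide until remainder is 0:
  712 = 21 · 33 + 19
  33 = 1 · 19 + 14
  19 = 1 · 14 + 5
  14 = 2 · 5 + 4
  5 = 1 · 4 + 1
  4 = 4 · 1 + 0
gcd(712, 33) = 1.
Track Bezout coefficients alongside the remainders: start with r₀ = 712 = a·1 + b·0 (s = 1, t = 0) and r₁ = 33 = a·0 + b·1 (s = 0, t = 1); each new remainder r_{k+1} = r_{k-1} − q_k·r_k inherits s_{k+1} = s_{k-1} − q_k·s_k, t_{k+1} = t_{k-1} − q_k·t_k, so r_k = a·s_k + b·t_k at every step:
  q = 21: r = 19, s = 1 − 21·0 = 1, t = 0 − 21·1 = -21  (check: 712·1 + 33·(-21) = 19)
  q = 1: r = 14, s = 0 − 1·1 = -1, t = 1 − 1·(-21) = 22  (check: 712·(-1) + 33·22 = 14)
  q = 1: r = 5, s = 1 − 1·(-1) = 2, t = -21 − 1·22 = -43  (check: 712·2 + 33·(-43) = 5)
  q = 2: r = 4, s = -1 − 2·2 = -5, t = 22 − 2·(-43) = 108  (check: 712·(-5) + 33·108 = 4)
  q = 1: r = 1, s = 2 − 1·(-5) = 7, t = -43 − 1·108 = -151  (check: 712·7 + 33·(-151) = 1)
The row with r = 1 (the gcd) gives the Bezout coefficients s = 7, t = -151.
Result: 712 · (7) + 33 · (-151) = 1.

gcd(712, 33) = 1; s = 7, t = -151 (check: 712·7 + 33·(-151) = 1).


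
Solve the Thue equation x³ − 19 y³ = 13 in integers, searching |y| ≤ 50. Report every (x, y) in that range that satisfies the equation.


The equation is x³ - 19y³ = 13. For fixed y, x³ = 19·y³ + 13, so a solution requires the RHS to be a perfect cube.
Strategy: iterate y from -50 to 50, compute RHS = 19·y³ + 13, and check whether it is a (positive or negative) perfect cube.
Check small values of y:
  y = 0: RHS = 13 is not a perfect cube.
  y = 1: RHS = 32 is not a perfect cube.
  y = -1: RHS = -6 is not a perfect cube.
  y = 2: RHS = 165 is not a perfect cube.
  y = -2: RHS = -139 is not a perfect cube.
  y = 3: RHS = 526 is not a perfect cube.
  y = -3: RHS = -500 is not a perfect cube.
Continuing the search up to |y| = 50 finds no solutions either.
No (x, y) in the scanned range satisfies the equation.

No integer solutions with |y| ≤ 50.


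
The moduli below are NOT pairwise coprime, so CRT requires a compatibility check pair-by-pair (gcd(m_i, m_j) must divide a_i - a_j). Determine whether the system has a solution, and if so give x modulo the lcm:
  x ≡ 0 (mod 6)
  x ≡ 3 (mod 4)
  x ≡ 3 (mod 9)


Moduli 6, 4, 9 are not pairwise coprime, so CRT works modulo lcm(m_i) when all pairwise compatibility conditions hold.
Pairwise compatibility: gcd(m_i, m_j) must divide a_i - a_j for every pair.
Merge one congruence at a time:
  Start: x ≡ 0 (mod 6).
  Combine with x ≡ 3 (mod 4): gcd(6, 4) = 2, and 3 - 0 = 3 is NOT divisible by 2.
    ⇒ system is inconsistent (no integer solution).

No solution (the system is inconsistent).


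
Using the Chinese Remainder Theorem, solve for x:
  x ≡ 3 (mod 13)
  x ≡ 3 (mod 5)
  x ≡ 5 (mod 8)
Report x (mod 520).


Moduli 13, 5, 8 are pairwise coprime; by CRT there is a unique solution modulo M = 13 · 5 · 8 = 520.
Solve pairwise, accumulating the modulus:
  Start with x ≡ 3 (mod 13).
  Combine with x ≡ 3 (mod 5): since gcd(13, 5) = 1, we get a unique residue mod 65.
    Write x = 3 + 13·t and substitute into x ≡ 3 (mod 5): 13·t ≡ 3 − 3 = 0 (mod 5).
    Reduce coefficients mod 5: 3·t ≡ 0 (mod 5).
    The inverse of 3 mod 5 is 2 (since 3·2 = 6 = 1·5 + 1), so t ≡ 2·0 = 0 ≡ 0 (mod 5).
    Then x = 3 + 13·0 = 3, valid modulo lcm(13, 5) = 65: x ≡ 3 (mod 65).
  Combine with x ≡ 5 (mod 8): since gcd(65, 8) = 1, we get a unique residue mod 520.
    Write x = 3 + 65·t and substitute into x ≡ 5 (mod 8): 65·t ≡ 5 − 3 = 2 (mod 8).
    Reduce coefficients mod 8: 1·t ≡ 2 (mod 8).
    So t ≡ 2 (mod 8).
    Then x = 3 + 65·2 = 133, valid modulo lcm(65, 8) = 520: x ≡ 133 (mod 520).
Verify: 133 mod 13 = 3 ✓, 133 mod 5 = 3 ✓, 133 mod 8 = 5 ✓.

x ≡ 133 (mod 520).


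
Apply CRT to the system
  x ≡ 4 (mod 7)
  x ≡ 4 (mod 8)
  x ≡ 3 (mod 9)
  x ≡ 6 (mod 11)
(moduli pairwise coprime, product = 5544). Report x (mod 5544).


Product of moduli M = 7 · 8 · 9 · 11 = 5544.
Merge one congruence at a time:
  Start: x ≡ 4 (mod 7).
  Combine with x ≡ 4 (mod 8); new modulus lcm = 56.
    Write x = 4 + 7·t and substitute into x ≡ 4 (mod 8): 7·t ≡ 4 − 4 = 0 (mod 8).
    The inverse of 7 mod 8 is 7 (since 7·7 = 49 = 6·8 + 1), so t ≡ 7·0 = 0 ≡ 0 (mod 8).
    Then x = 4 + 7·0 = 4, valid modulo lcm(7, 8) = 56: x ≡ 4 (mod 56).
  Combine with x ≡ 3 (mod 9); new modulus lcm = 504.
    Write x = 4 + 56·t and substitute into x ≡ 3 (mod 9): 56·t ≡ 3 − 4 = -1 (mod 9).
    Reduce coefficients mod 9: 2·t ≡ 8 (mod 9).
    The inverse of 2 mod 9 is 5 (since 2·5 = 10 = 1·9 + 1), so t ≡ 5·8 = 40 ≡ 4 (mod 9).
    Then x = 4 + 56·4 = 228, valid modulo lcm(56, 9) = 504: x ≡ 228 (mod 504).
  Combine with x ≡ 6 (mod 11); new modulus lcm = 5544.
    Write x = 228 + 504·t and substitute into x ≡ 6 (mod 11): 504·t ≡ 6 − 228 = -222 (mod 11).
    Reduce coefficients mod 11: 9·t ≡ 9 (mod 11).
    The inverse of 9 mod 11 is 5 (since 9·5 = 45 = 4·11 + 1), so t ≡ 5·9 = 45 ≡ 1 (mod 11).
    Then x = 228 + 504·1 = 732, valid modulo lcm(504, 11) = 5544: x ≡ 732 (mod 5544).
Verify against each original: 732 mod 7 = 4, 732 mod 8 = 4, 732 mod 9 = 3, 732 mod 11 = 6.

x ≡ 732 (mod 5544).


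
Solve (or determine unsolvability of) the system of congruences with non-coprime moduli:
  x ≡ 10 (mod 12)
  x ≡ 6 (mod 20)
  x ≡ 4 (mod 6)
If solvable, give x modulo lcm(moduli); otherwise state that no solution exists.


Moduli 12, 20, 6 are not pairwise coprime, so CRT works modulo lcm(m_i) when all pairwise compatibility conditions hold.
Pairwise compatibility: gcd(m_i, m_j) must divide a_i - a_j for every pair.
Merge one congruence at a time:
  Start: x ≡ 10 (mod 12).
  Combine with x ≡ 6 (mod 20): gcd(12, 20) = 4; 6 - 10 = -4, which IS divisible by 4, so compatible.
    Write x = 10 + 12·t and substitute into x ≡ 6 (mod 20): 12·t ≡ 6 − 10 = -4 (mod 20).
    Divide the congruence (and modulus) by g = 4: 3·t ≡ -1 (mod 5).
    Reduce coefficients mod 5: 3·t ≡ 4 (mod 5).
    The inverse of 3 mod 5 is 2 (since 3·2 = 6 = 1·5 + 1), so t ≡ 2·4 = 8 ≡ 3 (mod 5).
    Then x = 10 + 12·3 = 46, valid modulo lcm(12, 20) = 60: x ≡ 46 (mod 60).
  Combine with x ≡ 4 (mod 6): gcd(60, 6) = 6; 4 - 46 = -42, which IS divisible by 6, so compatible.
    Write x = 46 + 60·t and substitute into x ≡ 4 (mod 6): 60·t ≡ 4 − 46 = -42 (mod 6).
    Divide the congruence (and modulus) by g = 6: 10·t ≡ -7 (mod 1).
    Modulo 1 every t works; take t = 0.
    Then x = 46 + 60·0 = 46, valid modulo lcm(60, 6) = 60: x ≡ 46 (mod 60).
Verify: 46 mod 12 = 10, 46 mod 20 = 6, 46 mod 6 = 4.

x ≡ 46 (mod 60).


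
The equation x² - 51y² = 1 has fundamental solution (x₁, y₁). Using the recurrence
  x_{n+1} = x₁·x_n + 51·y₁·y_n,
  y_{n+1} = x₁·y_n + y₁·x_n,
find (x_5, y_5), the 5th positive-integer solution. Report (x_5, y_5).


Step 1: Find the fundamental solution (x₁, y₁) of x² - 51y² = 1.
  Expand √51 as a continued fraction. a₀ = ⌊√51⌋ = 7; iterate m_{k+1} = d_k·a_k − m_k, d_{k+1} = (51 − m_{k+1}²)/d_k, a_{k+1} = ⌊(a₀ + m_{k+1})/d_{k+1}⌋ (starting m₀ = 0, d₀ = 1), with convergents p_k = a_k·p_{k-1} + p_{k-2}, q_k = a_k·q_{k-1} + q_{k-2} (p₋₁ = 1, q₋₁ = 0):
  k = 0: a₀ = 7; p₀/q₀ = 7/1; p₀² − 51·q₀² = 49 − 51 = -2.
  k = 1: m = 7, d = 2, a = ⌊(7 + 7)/2⌋ = 7; p/q = (7·7 + 1)/(7·1 + 0) = 50/7; p² − 51·q² = 2500 − 2499 = 1.
  The first convergent with p² − 51·q² = 1 gives the fundamental solution (x₁, y₁) = (50, 7).
Step 2: Apply the recurrence (x_{n+1}, y_{n+1}) = (x₁x_n + 51y₁y_n, x₁y_n + y₁x_n) repeatedly.
  From (x_1, y_1) = (50, 7): x_2 = 50·50 + 51·7·7 = 4999; y_2 = 50·7 + 7·50 = 700.
  From (x_2, y_2) = (4999, 700): x_3 = 50·4999 + 51·7·700 = 499850; y_3 = 50·700 + 7·4999 = 69993.
  From (x_3, y_3) = (499850, 69993): x_4 = 50·499850 + 51·7·69993 = 49980001; y_4 = 50·69993 + 7·499850 = 6998600.
  From (x_4, y_4) = (49980001, 6998600): x_5 = 50·49980001 + 51·7·6998600 = 4997500250; y_5 = 50·6998600 + 7·49980001 = 699790007.
Step 3: Verify x_5² - 51·y_5² = 24975008748750062500 - 24975008748750062499 = 1 (should be 1). ✓

(x_1, y_1) = (50, 7); (x_5, y_5) = (4997500250, 699790007).


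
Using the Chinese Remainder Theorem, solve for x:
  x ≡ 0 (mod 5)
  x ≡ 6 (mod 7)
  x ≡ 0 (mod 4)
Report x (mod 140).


Moduli 5, 7, 4 are pairwise coprime; by CRT there is a unique solution modulo M = 5 · 7 · 4 = 140.
Solve pairwise, accumulating the modulus:
  Start with x ≡ 0 (mod 5).
  Combine with x ≡ 6 (mod 7): since gcd(5, 7) = 1, we get a unique residue mod 35.
    Write x = 0 + 5·t and substitute into x ≡ 6 (mod 7): 5·t ≡ 6 − 0 = 6 (mod 7).
    The inverse of 5 mod 7 is 3 (since 5·3 = 15 = 2·7 + 1), so t ≡ 3·6 = 18 ≡ 4 (mod 7).
    Then x = 0 + 5·4 = 20, valid modulo lcm(5, 7) = 35: x ≡ 20 (mod 35).
  Combine with x ≡ 0 (mod 4): since gcd(35, 4) = 1, we get a unique residue mod 140.
    Write x = 20 + 35·t and substitute into x ≡ 0 (mod 4): 35·t ≡ 0 − 20 = -20 (mod 4).
    Reduce coefficients mod 4: 3·t ≡ 0 (mod 4).
    The inverse of 3 mod 4 is 3 (since 3·3 = 9 = 2·4 + 1), so t ≡ 3·0 = 0 ≡ 0 (mod 4).
    Then x = 20 + 35·0 = 20, valid modulo lcm(35, 4) = 140: x ≡ 20 (mod 140).
Verify: 20 mod 5 = 0 ✓, 20 mod 7 = 6 ✓, 20 mod 4 = 0 ✓.

x ≡ 20 (mod 140).


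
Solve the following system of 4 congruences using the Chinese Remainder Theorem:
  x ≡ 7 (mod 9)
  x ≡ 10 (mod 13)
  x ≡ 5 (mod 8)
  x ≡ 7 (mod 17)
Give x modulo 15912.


Product of moduli M = 9 · 13 · 8 · 17 = 15912.
Merge one congruence at a time:
  Start: x ≡ 7 (mod 9).
  Combine with x ≡ 10 (mod 13); new modulus lcm = 117.
    Write x = 7 + 9·t and substitute into x ≡ 10 (mod 13): 9·t ≡ 10 − 7 = 3 (mod 13).
    The inverse of 9 mod 13 is 3 (since 9·3 = 27 = 2·13 + 1), so t ≡ 3·3 = 9 ≡ 9 (mod 13).
    Then x = 7 + 9·9 = 88, valid modulo lcm(9, 13) = 117: x ≡ 88 (mod 117).
  Combine with x ≡ 5 (mod 8); new modulus lcm = 936.
    Write x = 88 + 117·t and substitute into x ≡ 5 (mod 8): 117·t ≡ 5 − 88 = -83 (mod 8).
    Reduce coefficients mod 8: 5·t ≡ 5 (mod 8).
    The inverse of 5 mod 8 is 5 (since 5·5 = 25 = 3·8 + 1), so t ≡ 5·5 = 25 ≡ 1 (mod 8).
    Then x = 88 + 117·1 = 205, valid modulo lcm(117, 8) = 936: x ≡ 205 (mod 936).
  Combine with x ≡ 7 (mod 17); new modulus lcm = 15912.
    Write x = 205 + 936·t and substitute into x ≡ 7 (mod 17): 936·t ≡ 7 − 205 = -198 (mod 17).
    Reduce coefficients mod 17: 1·t ≡ 6 (mod 17).
    So t ≡ 6 (mod 17).
    Then x = 205 + 936·6 = 5821, valid modulo lcm(936, 17) = 15912: x ≡ 5821 (mod 15912).
Verify against each original: 5821 mod 9 = 7, 5821 mod 13 = 10, 5821 mod 8 = 5, 5821 mod 17 = 7.

x ≡ 5821 (mod 15912).


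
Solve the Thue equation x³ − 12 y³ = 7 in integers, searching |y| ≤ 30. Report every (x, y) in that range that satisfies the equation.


The equation is x³ - 12y³ = 7. For fixed y, x³ = 12·y³ + 7, so a solution requires the RHS to be a perfect cube.
Strategy: iterate y from -30 to 30, compute RHS = 12·y³ + 7, and check whether it is a (positive or negative) perfect cube.
Check small values of y:
  y = 0: RHS = 7 is not a perfect cube.
  y = 1: RHS = 19 is not a perfect cube.
  y = -1: RHS = -5 is not a perfect cube.
  y = 2: RHS = 103 is not a perfect cube.
  y = -2: RHS = -89 is not a perfect cube.
  y = 3: RHS = 331 is not a perfect cube.
  y = -3: RHS = -317 is not a perfect cube.
Continuing the search up to |y| = 30 finds no solutions either.
No (x, y) in the scanned range satisfies the equation.

No integer solutions with |y| ≤ 30.


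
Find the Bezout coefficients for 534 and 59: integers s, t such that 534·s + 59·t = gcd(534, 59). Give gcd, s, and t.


Euclidean algorithm on (534, 59) — divide until remainder is 0:
  534 = 9 · 59 + 3
  59 = 19 · 3 + 2
  3 = 1 · 2 + 1
  2 = 2 · 1 + 0
gcd(534, 59) = 1.
Track Bezout coefficients alongside the remainders: start with r₀ = 534 = a·1 + b·0 (s = 1, t = 0) and r₁ = 59 = a·0 + b·1 (s = 0, t = 1); each new remainder r_{k+1} = r_{k-1} − q_k·r_k inherits s_{k+1} = s_{k-1} − q_k·s_k, t_{k+1} = t_{k-1} − q_k·t_k, so r_k = a·s_k + b·t_k at every step:
  q = 9: r = 3, s = 1 − 9·0 = 1, t = 0 − 9·1 = -9  (check: 534·1 + 59·(-9) = 3)
  q = 19: r = 2, s = 0 − 19·1 = -19, t = 1 − 19·(-9) = 172  (check: 534·(-19) + 59·172 = 2)
  q = 1: r = 1, s = 1 − 1·(-19) = 20, t = -9 − 1·172 = -181  (check: 534·20 + 59·(-181) = 1)
The row with r = 1 (the gcd) gives the Bezout coefficients s = 20, t = -181.
Result: 534 · (20) + 59 · (-181) = 1.

gcd(534, 59) = 1; s = 20, t = -181 (check: 534·20 + 59·(-181) = 1).


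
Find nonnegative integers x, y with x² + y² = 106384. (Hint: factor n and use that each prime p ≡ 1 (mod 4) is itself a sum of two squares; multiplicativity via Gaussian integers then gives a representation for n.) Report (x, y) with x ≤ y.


Step 1: Factor n = 106384 = 2^4 · 61 · 109.
Step 2: Check the mod-4 condition on each prime factor: 2 = 2 (special); 61 ≡ 1 (mod 4), exponent 1; 109 ≡ 1 (mod 4), exponent 1.
All primes ≡ 3 (mod 4) appear to even exponent (or don't appear), so by the two-squares theorem n IS expressible as a sum of two squares.
Step 3: Build a representation. Group n = k² · m with k = 4 and m = 61 · 109 = 6649 (a product of primes ≡ 1 (mod 4)); a representation of m scales to one of n via (k·x)² + (k·y)² = k²(x² + y²). Each prime p ≡ 1 (mod 4) is itself a sum of two squares; find a² by testing p − a² for a perfect square:
  61: 61 − 1² = 60, 61 − 2² = 57, 61 − 3² = 52, 61 − 4² = 45, 61 − 5² = 36 = 6² ⇒ 61 = 5² + 6².
  109: 109 − 1² = 108, 109 − 2² = 105, 109 − 3² = 100 = 10² ⇒ 109 = 3² + 10².
  Combine using the Brahmagupta–Fibonacci identity (a² + b²)(c² + d²) = (ac − bd)² + (ad + bc)² = (ac + bd)² + (ad − bc)²:
  61 · 109 = 6649: from (5² + 6²)(3² + 10²), take (5·3 − 6·10, 5·10 + 6·3) = (15 − 60, 50 + 18) = (-45, 68); dropping signs (only squares matter) gives (45, 68); check 45² + 68² = 2025 + 4624 = 6649 ✓.
  Scale by k = 4: (4·45, 4·68) = (180, 272).
Step 4: Order so x ≤ y and verify: 180² + 272² = 32400 + 73984 = 106384 = n. ✓

n = 106384 = 180² + 272² (one valid representation with x ≤ y).


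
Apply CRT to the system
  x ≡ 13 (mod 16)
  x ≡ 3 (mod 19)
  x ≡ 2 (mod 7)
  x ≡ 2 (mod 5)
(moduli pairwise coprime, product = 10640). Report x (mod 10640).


Product of moduli M = 16 · 19 · 7 · 5 = 10640.
Merge one congruence at a time:
  Start: x ≡ 13 (mod 16).
  Combine with x ≡ 3 (mod 19); new modulus lcm = 304.
    Write x = 13 + 16·t and substitute into x ≡ 3 (mod 19): 16·t ≡ 3 − 13 = -10 (mod 19).
    Reduce coefficients mod 19: 16·t ≡ 9 (mod 19).
    The inverse of 16 mod 19 is 6 (since 16·6 = 96 = 5·19 + 1), so t ≡ 6·9 = 54 ≡ 16 (mod 19).
    Then x = 13 + 16·16 = 269, valid modulo lcm(16, 19) = 304: x ≡ 269 (mod 304).
  Combine with x ≡ 2 (mod 7); new modulus lcm = 2128.
    Write x = 269 + 304·t and substitute into x ≡ 2 (mod 7): 304·t ≡ 2 − 269 = -267 (mod 7).
    Reduce coefficients mod 7: 3·t ≡ 6 (mod 7).
    The inverse of 3 mod 7 is 5 (since 3·5 = 15 = 2·7 + 1), so t ≡ 5·6 = 30 ≡ 2 (mod 7).
    Then x = 269 + 304·2 = 877, valid modulo lcm(304, 7) = 2128: x ≡ 877 (mod 2128).
  Combine with x ≡ 2 (mod 5); new modulus lcm = 10640.
    Write x = 877 + 2128·t and substitute into x ≡ 2 (mod 5): 2128·t ≡ 2 − 877 = -875 (mod 5).
    Reduce coefficients mod 5: 3·t ≡ 0 (mod 5).
    The inverse of 3 mod 5 is 2 (since 3·2 = 6 = 1·5 + 1), so t ≡ 2·0 = 0 ≡ 0 (mod 5).
    Then x = 877 + 2128·0 = 877, valid modulo lcm(2128, 5) = 10640: x ≡ 877 (mod 10640).
Verify against each original: 877 mod 16 = 13, 877 mod 19 = 3, 877 mod 7 = 2, 877 mod 5 = 2.

x ≡ 877 (mod 10640).


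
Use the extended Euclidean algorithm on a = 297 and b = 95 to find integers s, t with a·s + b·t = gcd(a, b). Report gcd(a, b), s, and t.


Euclidean algorithm on (297, 95) — divide until remainder is 0:
  297 = 3 · 95 + 12
  95 = 7 · 12 + 11
  12 = 1 · 11 + 1
  11 = 11 · 1 + 0
gcd(297, 95) = 1.
Track Bezout coefficients alongside the remainders: start with r₀ = 297 = a·1 + b·0 (s = 1, t = 0) and r₁ = 95 = a·0 + b·1 (s = 0, t = 1); each new remainder r_{k+1} = r_{k-1} − q_k·r_k inherits s_{k+1} = s_{k-1} − q_k·s_k, t_{k+1} = t_{k-1} − q_k·t_k, so r_k = a·s_k + b·t_k at every step:
  q = 3: r = 12, s = 1 − 3·0 = 1, t = 0 − 3·1 = -3  (check: 297·1 + 95·(-3) = 12)
  q = 7: r = 11, s = 0 − 7·1 = -7, t = 1 − 7·(-3) = 22  (check: 297·(-7) + 95·22 = 11)
  q = 1: r = 1, s = 1 − 1·(-7) = 8, t = -3 − 1·22 = -25  (check: 297·8 + 95·(-25) = 1)
The row with r = 1 (the gcd) gives the Bezout coefficients s = 8, t = -25.
Result: 297 · (8) + 95 · (-25) = 1.

gcd(297, 95) = 1; s = 8, t = -25 (check: 297·8 + 95·(-25) = 1).


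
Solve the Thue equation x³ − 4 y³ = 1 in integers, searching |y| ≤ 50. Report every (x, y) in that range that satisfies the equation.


The equation is x³ - 4y³ = 1. For fixed y, x³ = 4·y³ + 1, so a solution requires the RHS to be a perfect cube.
Strategy: iterate y from -50 to 50, compute RHS = 4·y³ + 1, and check whether it is a (positive or negative) perfect cube.
Check small values of y:
  y = 0: RHS = 1 = (1)³ ⇒ x = 1 works.
  y = 1: RHS = 5 is not a perfect cube.
  y = -1: RHS = -3 is not a perfect cube.
  y = 2: RHS = 33 is not a perfect cube.
  y = -2: RHS = -31 is not a perfect cube.
  y = 3: RHS = 109 is not a perfect cube.
  y = -3: RHS = -107 is not a perfect cube.
Continuing the search up to |y| = 50 finds no further solutions beyond those listed.
Collected solutions: (1, 0).

Solutions (with |y| ≤ 50): (1, 0).


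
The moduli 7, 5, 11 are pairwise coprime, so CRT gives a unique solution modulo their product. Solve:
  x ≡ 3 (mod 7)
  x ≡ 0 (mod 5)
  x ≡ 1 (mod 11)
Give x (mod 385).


Moduli 7, 5, 11 are pairwise coprime; by CRT there is a unique solution modulo M = 7 · 5 · 11 = 385.
Solve pairwise, accumulating the modulus:
  Start with x ≡ 3 (mod 7).
  Combine with x ≡ 0 (mod 5): since gcd(7, 5) = 1, we get a unique residue mod 35.
    Write x = 3 + 7·t and substitute into x ≡ 0 (mod 5): 7·t ≡ 0 − 3 = -3 (mod 5).
    Reduce coefficients mod 5: 2·t ≡ 2 (mod 5).
    The inverse of 2 mod 5 is 3 (since 2·3 = 6 = 1·5 + 1), so t ≡ 3·2 = 6 ≡ 1 (mod 5).
    Then x = 3 + 7·1 = 10, valid modulo lcm(7, 5) = 35: x ≡ 10 (mod 35).
  Combine with x ≡ 1 (mod 11): since gcd(35, 11) = 1, we get a unique residue mod 385.
    Write x = 10 + 35·t and substitute into x ≡ 1 (mod 11): 35·t ≡ 1 − 10 = -9 (mod 11).
    Reduce coefficients mod 11: 2·t ≡ 2 (mod 11).
    The inverse of 2 mod 11 is 6 (since 2·6 = 12 = 1·11 + 1), so t ≡ 6·2 = 12 ≡ 1 (mod 11).
    Then x = 10 + 35·1 = 45, valid modulo lcm(35, 11) = 385: x ≡ 45 (mod 385).
Verify: 45 mod 7 = 3 ✓, 45 mod 5 = 0 ✓, 45 mod 11 = 1 ✓.

x ≡ 45 (mod 385).


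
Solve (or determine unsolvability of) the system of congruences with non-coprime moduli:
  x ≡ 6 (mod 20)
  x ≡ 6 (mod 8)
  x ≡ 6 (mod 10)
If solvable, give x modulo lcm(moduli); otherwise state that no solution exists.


Moduli 20, 8, 10 are not pairwise coprime, so CRT works modulo lcm(m_i) when all pairwise compatibility conditions hold.
Pairwise compatibility: gcd(m_i, m_j) must divide a_i - a_j for every pair.
Merge one congruence at a time:
  Start: x ≡ 6 (mod 20).
  Combine with x ≡ 6 (mod 8): gcd(20, 8) = 4; 6 - 6 = 0, which IS divisible by 4, so compatible.
    Write x = 6 + 20·t and substitute into x ≡ 6 (mod 8): 20·t ≡ 6 − 6 = 0 (mod 8).
    Divide the congruence (and modulus) by g = 4: 5·t ≡ 0 (mod 2).
    Reduce coefficients mod 2: 1·t ≡ 0 (mod 2).
    So t ≡ 0 (mod 2).
    Then x = 6 + 20·0 = 6, valid modulo lcm(20, 8) = 40: x ≡ 6 (mod 40).
  Combine with x ≡ 6 (mod 10): gcd(40, 10) = 10; 6 - 6 = 0, which IS divisible by 10, so compatible.
    Write x = 6 + 40·t and substitute into x ≡ 6 (mod 10): 40·t ≡ 6 − 6 = 0 (mod 10).
    Divide the congruence (and modulus) by g = 10: 4·t ≡ 0 (mod 1).
    Modulo 1 every t works; take t = 0.
    Then x = 6 + 40·0 = 6, valid modulo lcm(40, 10) = 40: x ≡ 6 (mod 40).
Verify: 6 mod 20 = 6, 6 mod 8 = 6, 6 mod 10 = 6.

x ≡ 6 (mod 40).
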